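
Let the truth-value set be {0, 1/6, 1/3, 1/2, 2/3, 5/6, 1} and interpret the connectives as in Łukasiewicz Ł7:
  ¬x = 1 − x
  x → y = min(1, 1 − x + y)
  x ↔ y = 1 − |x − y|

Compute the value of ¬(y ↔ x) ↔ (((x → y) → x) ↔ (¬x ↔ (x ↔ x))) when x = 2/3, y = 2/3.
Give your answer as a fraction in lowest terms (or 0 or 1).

1/3

y ↔ x = 2/3 ↔ 2/3 = 1
¬(y ↔ x) = ¬1 = 0
x → y = 2/3 → 2/3 = 1
(x → y) → x = 1 → 2/3 = 2/3
¬x = ¬2/3 = 1/3
x ↔ x = 2/3 ↔ 2/3 = 1
¬x ↔ (x ↔ x) = 1/3 ↔ 1 = 1/3
((x → y) → x) ↔ (¬x ↔ (x ↔ x)) = 2/3 ↔ 1/3 = 2/3
¬(y ↔ x) ↔ (((x → y) → x) ↔ (¬x ↔ (x ↔ x))) = 0 ↔ 2/3 = 1/3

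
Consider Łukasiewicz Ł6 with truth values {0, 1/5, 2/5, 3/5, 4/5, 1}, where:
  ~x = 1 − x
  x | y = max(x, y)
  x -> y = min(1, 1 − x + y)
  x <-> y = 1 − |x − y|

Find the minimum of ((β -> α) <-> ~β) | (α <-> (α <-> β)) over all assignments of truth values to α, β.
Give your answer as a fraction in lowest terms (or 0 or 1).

3/5

Take α = 2/5, β = 2/5:
β -> α = 2/5 -> 2/5 = 1
~β = ~2/5 = 3/5
(β -> α) <-> ~β = 1 <-> 3/5 = 3/5
α <-> β = 2/5 <-> 2/5 = 1
α <-> (α <-> β) = 2/5 <-> 1 = 2/5
((β -> α) <-> ~β) | (α <-> (α <-> β)) = 3/5 | 2/5 = 3/5
No assignment yields a value below 3/5, so this is the minimum.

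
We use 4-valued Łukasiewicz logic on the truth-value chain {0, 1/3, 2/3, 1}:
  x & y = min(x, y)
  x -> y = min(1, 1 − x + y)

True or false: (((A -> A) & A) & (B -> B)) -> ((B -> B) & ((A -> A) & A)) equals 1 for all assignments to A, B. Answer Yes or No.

Yes

A = 0, B = 0 ↦ 1
A = 0, B = 1/3 ↦ 1
A = 0, B = 2/3 ↦ 1
A = 0, B = 1 ↦ 1
A = 1/3, B = 0 ↦ 1
A = 1/3, B = 1/3 ↦ 1
A = 1/3, B = 2/3 ↦ 1
A = 1/3, B = 1 ↦ 1
A = 2/3, B = 0 ↦ 1
A = 2/3, B = 1/3 ↦ 1
A = 2/3, B = 2/3 ↦ 1
A = 2/3, B = 1 ↦ 1
A = 1, B = 0 ↦ 1
A = 1, B = 1/3 ↦ 1
A = 1, B = 2/3 ↦ 1
A = 1, B = 1 ↦ 1
Every assignment gives a value ≥ 1.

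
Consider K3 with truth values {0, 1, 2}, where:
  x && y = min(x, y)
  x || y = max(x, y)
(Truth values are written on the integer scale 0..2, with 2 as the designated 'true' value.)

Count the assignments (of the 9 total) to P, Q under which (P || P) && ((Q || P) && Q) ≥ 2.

P = 0, Q = 0 ↦ 0  <
P = 0, Q = 1 ↦ 0  <
P = 0, Q = 2 ↦ 0  <
P = 1, Q = 0 ↦ 0  <
P = 1, Q = 1 ↦ 1  <
P = 1, Q = 2 ↦ 1  <
P = 2, Q = 0 ↦ 0  <
P = 2, Q = 1 ↦ 1  <
P = 2, Q = 2 ↦ 2  ≥
So 1 of the 9 assignments meets the threshold.

1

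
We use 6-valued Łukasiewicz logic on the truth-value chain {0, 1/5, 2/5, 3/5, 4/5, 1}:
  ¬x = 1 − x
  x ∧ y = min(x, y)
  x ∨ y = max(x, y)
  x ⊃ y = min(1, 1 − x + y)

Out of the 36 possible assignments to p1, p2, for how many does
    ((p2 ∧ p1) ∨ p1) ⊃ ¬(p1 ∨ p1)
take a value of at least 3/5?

24

value 1: 18 assignments (counts)
value 4/5: 6 assignments (counts)
value 2/5: 6 assignments
value 0: 6 assignments
So 24 of the 36 assignments meet the threshold.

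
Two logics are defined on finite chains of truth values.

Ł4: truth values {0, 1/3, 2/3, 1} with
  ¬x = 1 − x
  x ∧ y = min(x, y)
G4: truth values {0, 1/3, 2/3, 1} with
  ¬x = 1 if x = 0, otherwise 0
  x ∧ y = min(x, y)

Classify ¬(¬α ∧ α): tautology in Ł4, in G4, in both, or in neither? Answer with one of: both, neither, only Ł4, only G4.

In Ł4: at α = 1/3 the value is 2/3 — not a tautology.
In G4: every assignment gives 1 — tautology.

only G4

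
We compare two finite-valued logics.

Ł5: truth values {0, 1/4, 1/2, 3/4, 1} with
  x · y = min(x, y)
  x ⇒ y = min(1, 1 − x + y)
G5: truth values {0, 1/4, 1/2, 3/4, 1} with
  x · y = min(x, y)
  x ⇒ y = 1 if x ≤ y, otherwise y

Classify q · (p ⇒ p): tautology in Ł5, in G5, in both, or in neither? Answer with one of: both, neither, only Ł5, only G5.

In Ł5: at p = 0, q = 0 the value is 0 — not a tautology.
In G5: at p = 0, q = 0 the value is 0 — not a tautology.

neither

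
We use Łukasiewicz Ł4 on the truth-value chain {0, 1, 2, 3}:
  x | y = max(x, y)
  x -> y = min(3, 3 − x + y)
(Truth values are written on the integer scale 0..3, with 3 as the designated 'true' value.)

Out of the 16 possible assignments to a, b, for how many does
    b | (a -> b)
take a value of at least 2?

13

a = 0, b = 0 ↦ 3  ≥
a = 0, b = 1 ↦ 3  ≥
a = 0, b = 2 ↦ 3  ≥
a = 0, b = 3 ↦ 3  ≥
a = 1, b = 0 ↦ 2  ≥
a = 1, b = 1 ↦ 3  ≥
a = 1, b = 2 ↦ 3  ≥
a = 1, b = 3 ↦ 3  ≥
a = 2, b = 0 ↦ 1  <
a = 2, b = 1 ↦ 2  ≥
a = 2, b = 2 ↦ 3  ≥
a = 2, b = 3 ↦ 3  ≥
a = 3, b = 0 ↦ 0  <
a = 3, b = 1 ↦ 1  <
a = 3, b = 2 ↦ 2  ≥
a = 3, b = 3 ↦ 3  ≥
So 13 of the 16 assignments meet the threshold.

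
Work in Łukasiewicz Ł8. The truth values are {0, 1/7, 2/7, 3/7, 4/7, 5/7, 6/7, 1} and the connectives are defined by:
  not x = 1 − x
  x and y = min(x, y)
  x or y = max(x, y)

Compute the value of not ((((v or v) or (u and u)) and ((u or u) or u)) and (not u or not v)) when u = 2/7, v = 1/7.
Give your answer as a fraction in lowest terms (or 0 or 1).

5/7

v or v = 1/7 or 1/7 = 1/7
u and u = 2/7 and 2/7 = 2/7
(v or v) or (u and u) = 1/7 or 2/7 = 2/7
u or u = 2/7 or 2/7 = 2/7
(u or u) or u = 2/7 or 2/7 = 2/7
((v or v) or (u and u)) and ((u or u) or u) = 2/7 and 2/7 = 2/7
not u = not 2/7 = 5/7
not v = not 1/7 = 6/7
not u or not v = 5/7 or 6/7 = 6/7
(((v or v) or (u and u)) and ((u or u) or u)) and (not u or not v) = 2/7 and 6/7 = 2/7
not ((((v or v) or (u and u)) and ((u or u) or u)) and (not u or not v)) = not 2/7 = 5/7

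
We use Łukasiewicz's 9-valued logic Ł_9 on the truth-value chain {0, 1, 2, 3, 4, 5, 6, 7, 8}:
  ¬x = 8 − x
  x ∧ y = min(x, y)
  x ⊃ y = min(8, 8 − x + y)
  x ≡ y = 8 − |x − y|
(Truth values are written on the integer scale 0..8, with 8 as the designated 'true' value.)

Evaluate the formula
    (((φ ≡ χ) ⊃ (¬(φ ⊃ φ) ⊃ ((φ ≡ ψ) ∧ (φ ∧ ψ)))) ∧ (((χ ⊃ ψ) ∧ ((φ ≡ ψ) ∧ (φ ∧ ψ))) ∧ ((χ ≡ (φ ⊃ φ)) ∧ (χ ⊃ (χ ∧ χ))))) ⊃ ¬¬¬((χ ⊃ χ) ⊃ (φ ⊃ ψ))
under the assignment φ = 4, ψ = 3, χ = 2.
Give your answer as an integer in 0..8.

7

φ ≡ χ = 4 ≡ 2 = 6
φ ⊃ φ = 4 ⊃ 4 = 8
¬(φ ⊃ φ) = ¬8 = 0
φ ≡ ψ = 4 ≡ 3 = 7
φ ∧ ψ = 4 ∧ 3 = 3
(φ ≡ ψ) ∧ (φ ∧ ψ) = 7 ∧ 3 = 3
¬(φ ⊃ φ) ⊃ ((φ ≡ ψ) ∧ (φ ∧ ψ)) = 0 ⊃ 3 = 8
(φ ≡ χ) ⊃ (¬(φ ⊃ φ) ⊃ ((φ ≡ ψ) ∧ (φ ∧ ψ))) = 6 ⊃ 8 = 8
χ ⊃ ψ = 2 ⊃ 3 = 8
φ ≡ ψ = 4 ≡ 3 = 7
φ ∧ ψ = 4 ∧ 3 = 3
(φ ≡ ψ) ∧ (φ ∧ ψ) = 7 ∧ 3 = 3
(χ ⊃ ψ) ∧ ((φ ≡ ψ) ∧ (φ ∧ ψ)) = 8 ∧ 3 = 3
φ ⊃ φ = 4 ⊃ 4 = 8
χ ≡ (φ ⊃ φ) = 2 ≡ 8 = 2
χ ∧ χ = 2 ∧ 2 = 2
χ ⊃ (χ ∧ χ) = 2 ⊃ 2 = 8
(χ ≡ (φ ⊃ φ)) ∧ (χ ⊃ (χ ∧ χ)) = 2 ∧ 8 = 2
((χ ⊃ ψ) ∧ ((φ ≡ ψ) ∧ (φ ∧ ψ))) ∧ ((χ ≡ (φ ⊃ φ)) ∧ (χ ⊃ (χ ∧ χ))) = 3 ∧ 2 = 2
((φ ≡ χ) ⊃ (¬(φ ⊃ φ) ⊃ ((φ ≡ ψ) ∧ (φ ∧ ψ)))) ∧ (((χ ⊃ ψ) ∧ ((φ ≡ ψ) ∧ (φ ∧ ψ))) ∧ ((χ ≡ (φ ⊃ φ)) ∧ (χ ⊃ (χ ∧ χ)))) = 8 ∧ 2 = 2
χ ⊃ χ = 2 ⊃ 2 = 8
φ ⊃ ψ = 4 ⊃ 3 = 7
(χ ⊃ χ) ⊃ (φ ⊃ ψ) = 8 ⊃ 7 = 7
¬((χ ⊃ χ) ⊃ (φ ⊃ ψ)) = ¬7 = 1
¬¬((χ ⊃ χ) ⊃ (φ ⊃ ψ)) = ¬1 = 7
¬¬¬((χ ⊃ χ) ⊃ (φ ⊃ ψ)) = ¬7 = 1
(((φ ≡ χ) ⊃ (¬(φ ⊃ φ) ⊃ ((φ ≡ ψ) ∧ (φ ∧ ψ)))) ∧ (((χ ⊃ ψ) ∧ ((φ ≡ ψ) ∧ (φ ∧ ψ))) ∧ ((χ ≡ (φ ⊃ φ)) ∧ (χ ⊃ (χ ∧ χ))))) ⊃ ¬¬¬((χ ⊃ χ) ⊃ (φ ⊃ ψ)) = 2 ⊃ 1 = 7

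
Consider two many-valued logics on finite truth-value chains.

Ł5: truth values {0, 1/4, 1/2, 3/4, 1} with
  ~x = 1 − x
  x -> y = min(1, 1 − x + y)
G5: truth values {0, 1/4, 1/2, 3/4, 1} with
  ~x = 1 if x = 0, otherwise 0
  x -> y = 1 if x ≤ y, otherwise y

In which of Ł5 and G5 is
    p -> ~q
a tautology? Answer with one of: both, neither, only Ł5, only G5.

In Ł5: at p = 1/4, q = 1 the value is 3/4 — not a tautology.
In G5: at p = 1/4, q = 1/4 the value is 0 — not a tautology.

neither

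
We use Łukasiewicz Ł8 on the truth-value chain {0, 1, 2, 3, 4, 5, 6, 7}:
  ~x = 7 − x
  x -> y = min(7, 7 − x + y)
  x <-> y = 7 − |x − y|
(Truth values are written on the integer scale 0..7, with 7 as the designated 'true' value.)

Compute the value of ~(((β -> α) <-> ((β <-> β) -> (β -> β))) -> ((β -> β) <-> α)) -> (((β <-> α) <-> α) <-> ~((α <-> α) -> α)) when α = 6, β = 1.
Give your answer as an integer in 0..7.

7

β -> α = 1 -> 6 = 7
β <-> β = 1 <-> 1 = 7
β -> β = 1 -> 1 = 7
(β <-> β) -> (β -> β) = 7 -> 7 = 7
(β -> α) <-> ((β <-> β) -> (β -> β)) = 7 <-> 7 = 7
β -> β = 1 -> 1 = 7
(β -> β) <-> α = 7 <-> 6 = 6
((β -> α) <-> ((β <-> β) -> (β -> β))) -> ((β -> β) <-> α) = 7 -> 6 = 6
~(((β -> α) <-> ((β <-> β) -> (β -> β))) -> ((β -> β) <-> α)) = ~6 = 1
β <-> α = 1 <-> 6 = 2
(β <-> α) <-> α = 2 <-> 6 = 3
α <-> α = 6 <-> 6 = 7
(α <-> α) -> α = 7 -> 6 = 6
~((α <-> α) -> α) = ~6 = 1
((β <-> α) <-> α) <-> ~((α <-> α) -> α) = 3 <-> 1 = 5
~(((β -> α) <-> ((β <-> β) -> (β -> β))) -> ((β -> β) <-> α)) -> (((β <-> α) <-> α) <-> ~((α <-> α) -> α)) = 1 -> 5 = 7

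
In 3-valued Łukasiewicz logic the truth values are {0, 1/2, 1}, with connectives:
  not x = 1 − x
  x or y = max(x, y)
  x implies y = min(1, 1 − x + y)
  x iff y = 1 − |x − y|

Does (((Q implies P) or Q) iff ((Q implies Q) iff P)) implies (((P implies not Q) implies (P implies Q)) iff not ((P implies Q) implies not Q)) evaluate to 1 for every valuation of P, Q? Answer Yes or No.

No

Counterexample: take P = 1, Q = 1/2.
Q implies P = 1/2 implies 1 = 1
(Q implies P) or Q = 1 or 1/2 = 1
Q implies Q = 1/2 implies 1/2 = 1
(Q implies Q) iff P = 1 iff 1 = 1
((Q implies P) or Q) iff ((Q implies Q) iff P) = 1 iff 1 = 1
not Q = not 1/2 = 1/2
P implies not Q = 1 implies 1/2 = 1/2
P implies Q = 1 implies 1/2 = 1/2
(P implies not Q) implies (P implies Q) = 1/2 implies 1/2 = 1
P implies Q = 1 implies 1/2 = 1/2
not Q = not 1/2 = 1/2
(P implies Q) implies not Q = 1/2 implies 1/2 = 1
not ((P implies Q) implies not Q) = not 1 = 0
((P implies not Q) implies (P implies Q)) iff not ((P implies Q) implies not Q) = 1 iff 0 = 0
(((Q implies P) or Q) iff ((Q implies Q) iff P)) implies (((P implies not Q) implies (P implies Q)) iff not ((P implies Q) implies not Q)) = 1 implies 0 = 0
This gives 0 ≠ 1.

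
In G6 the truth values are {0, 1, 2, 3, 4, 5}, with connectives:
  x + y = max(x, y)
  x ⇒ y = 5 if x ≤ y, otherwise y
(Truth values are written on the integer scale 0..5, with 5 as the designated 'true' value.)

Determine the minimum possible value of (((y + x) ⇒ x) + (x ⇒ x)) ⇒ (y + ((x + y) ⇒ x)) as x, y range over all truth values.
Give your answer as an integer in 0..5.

1

Take x = 0, y = 1:
y + x = 1 + 0 = 1
(y + x) ⇒ x = 1 ⇒ 0 = 0
x ⇒ x = 0 ⇒ 0 = 5
((y + x) ⇒ x) + (x ⇒ x) = 0 + 5 = 5
x + y = 0 + 1 = 1
(x + y) ⇒ x = 1 ⇒ 0 = 0
y + ((x + y) ⇒ x) = 1 + 0 = 1
(((y + x) ⇒ x) + (x ⇒ x)) ⇒ (y + ((x + y) ⇒ x)) = 5 ⇒ 1 = 1
No assignment yields a value below 1, so this is the minimum.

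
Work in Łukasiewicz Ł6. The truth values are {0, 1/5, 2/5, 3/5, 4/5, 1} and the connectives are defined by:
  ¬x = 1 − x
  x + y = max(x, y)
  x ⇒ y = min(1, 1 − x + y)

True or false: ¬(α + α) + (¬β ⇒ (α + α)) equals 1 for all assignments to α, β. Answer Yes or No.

Counterexample: take α = 1/5, β = 0.
α + α = 1/5 + 1/5 = 1/5
¬(α + α) = ¬1/5 = 4/5
¬β = ¬0 = 1
α + α = 1/5 + 1/5 = 1/5
¬β ⇒ (α + α) = 1 ⇒ 1/5 = 1/5
¬(α + α) + (¬β ⇒ (α + α)) = 4/5 + 1/5 = 4/5
This gives 4/5 ≠ 1.

No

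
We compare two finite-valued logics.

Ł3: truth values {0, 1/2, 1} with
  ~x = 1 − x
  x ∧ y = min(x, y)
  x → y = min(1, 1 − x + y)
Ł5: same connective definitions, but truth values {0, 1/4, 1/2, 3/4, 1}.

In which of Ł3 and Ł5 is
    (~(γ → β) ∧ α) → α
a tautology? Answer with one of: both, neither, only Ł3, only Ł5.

In Ł3: every assignment gives 1 — tautology.
In Ł5: every assignment gives 1 — tautology.

both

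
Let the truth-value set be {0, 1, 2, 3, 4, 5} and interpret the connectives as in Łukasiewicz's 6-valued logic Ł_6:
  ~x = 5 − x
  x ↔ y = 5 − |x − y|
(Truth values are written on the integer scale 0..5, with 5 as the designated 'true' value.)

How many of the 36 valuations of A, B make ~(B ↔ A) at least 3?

value 5: 2 assignments (counts)
value 4: 4 assignments (counts)
value 3: 6 assignments (counts)
value 2: 8 assignments
value 1: 10 assignments
value 0: 6 assignments
So 12 of the 36 assignments meet the threshold.

12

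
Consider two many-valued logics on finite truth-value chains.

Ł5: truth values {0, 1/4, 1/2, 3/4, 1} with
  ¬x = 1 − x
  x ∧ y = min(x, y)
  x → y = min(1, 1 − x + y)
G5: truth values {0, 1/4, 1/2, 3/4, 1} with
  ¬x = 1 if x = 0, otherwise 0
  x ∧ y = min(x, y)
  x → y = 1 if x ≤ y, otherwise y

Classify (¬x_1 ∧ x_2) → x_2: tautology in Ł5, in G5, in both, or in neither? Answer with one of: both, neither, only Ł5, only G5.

both

In Ł5: every assignment gives 1 — tautology.
In G5: every assignment gives 1 — tautology.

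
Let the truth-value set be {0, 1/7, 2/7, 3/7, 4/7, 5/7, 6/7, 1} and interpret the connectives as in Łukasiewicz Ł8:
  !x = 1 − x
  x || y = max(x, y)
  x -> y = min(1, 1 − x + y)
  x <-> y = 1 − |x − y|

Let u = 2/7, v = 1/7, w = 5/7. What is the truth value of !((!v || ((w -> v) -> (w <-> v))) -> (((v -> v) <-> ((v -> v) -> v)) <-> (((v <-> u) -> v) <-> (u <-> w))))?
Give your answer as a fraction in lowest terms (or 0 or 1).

4/7

!v = !1/7 = 6/7
w -> v = 5/7 -> 1/7 = 3/7
w <-> v = 5/7 <-> 1/7 = 3/7
(w -> v) -> (w <-> v) = 3/7 -> 3/7 = 1
!v || ((w -> v) -> (w <-> v)) = 6/7 || 1 = 1
v -> v = 1/7 -> 1/7 = 1
v -> v = 1/7 -> 1/7 = 1
(v -> v) -> v = 1 -> 1/7 = 1/7
(v -> v) <-> ((v -> v) -> v) = 1 <-> 1/7 = 1/7
v <-> u = 1/7 <-> 2/7 = 6/7
(v <-> u) -> v = 6/7 -> 1/7 = 2/7
u <-> w = 2/7 <-> 5/7 = 4/7
((v <-> u) -> v) <-> (u <-> w) = 2/7 <-> 4/7 = 5/7
((v -> v) <-> ((v -> v) -> v)) <-> (((v <-> u) -> v) <-> (u <-> w)) = 1/7 <-> 5/7 = 3/7
(!v || ((w -> v) -> (w <-> v))) -> (((v -> v) <-> ((v -> v) -> v)) <-> (((v <-> u) -> v) <-> (u <-> w))) = 1 -> 3/7 = 3/7
!((!v || ((w -> v) -> (w <-> v))) -> (((v -> v) <-> ((v -> v) -> v)) <-> (((v <-> u) -> v) <-> (u <-> w)))) = !3/7 = 4/7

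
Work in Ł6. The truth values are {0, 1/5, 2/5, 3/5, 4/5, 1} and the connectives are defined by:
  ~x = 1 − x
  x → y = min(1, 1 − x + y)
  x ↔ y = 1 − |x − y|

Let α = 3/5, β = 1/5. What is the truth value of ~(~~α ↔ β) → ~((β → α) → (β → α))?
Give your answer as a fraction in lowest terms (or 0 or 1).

~α = ~3/5 = 2/5
~~α = ~2/5 = 3/5
~~α ↔ β = 3/5 ↔ 1/5 = 3/5
~(~~α ↔ β) = ~3/5 = 2/5
β → α = 1/5 → 3/5 = 1
β → α = 1/5 → 3/5 = 1
(β → α) → (β → α) = 1 → 1 = 1
~((β → α) → (β → α)) = ~1 = 0
~(~~α ↔ β) → ~((β → α) → (β → α)) = 2/5 → 0 = 3/5

3/5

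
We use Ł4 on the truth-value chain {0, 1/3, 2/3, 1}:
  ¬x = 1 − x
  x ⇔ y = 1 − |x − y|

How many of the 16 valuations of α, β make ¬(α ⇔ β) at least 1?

α = 0, β = 0 ↦ 0  <
α = 0, β = 1/3 ↦ 1/3  <
α = 0, β = 2/3 ↦ 2/3  <
α = 0, β = 1 ↦ 1  ≥
α = 1/3, β = 0 ↦ 1/3  <
α = 1/3, β = 1/3 ↦ 0  <
α = 1/3, β = 2/3 ↦ 1/3  <
α = 1/3, β = 1 ↦ 2/3  <
α = 2/3, β = 0 ↦ 2/3  <
α = 2/3, β = 1/3 ↦ 1/3  <
α = 2/3, β = 2/3 ↦ 0  <
α = 2/3, β = 1 ↦ 1/3  <
α = 1, β = 0 ↦ 1  ≥
α = 1, β = 1/3 ↦ 2/3  <
α = 1, β = 2/3 ↦ 1/3  <
α = 1, β = 1 ↦ 0  <
So 2 of the 16 assignments meet the threshold.

2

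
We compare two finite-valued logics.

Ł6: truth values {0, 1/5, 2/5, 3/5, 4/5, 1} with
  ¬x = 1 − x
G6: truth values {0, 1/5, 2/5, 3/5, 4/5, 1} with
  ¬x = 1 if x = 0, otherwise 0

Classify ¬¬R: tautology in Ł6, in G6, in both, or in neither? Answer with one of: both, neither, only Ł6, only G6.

In Ł6: at R = 0 the value is 0 — not a tautology.
In G6: at R = 0 the value is 0 — not a tautology.

neither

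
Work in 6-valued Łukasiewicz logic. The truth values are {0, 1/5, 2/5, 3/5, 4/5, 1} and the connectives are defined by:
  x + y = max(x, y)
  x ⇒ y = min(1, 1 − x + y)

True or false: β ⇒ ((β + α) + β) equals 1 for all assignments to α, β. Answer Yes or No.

Yes

At α = 4/5, β = 1/5, for instance:
β + α = 1/5 + 4/5 = 4/5
(β + α) + β = 4/5 + 1/5 = 4/5
β ⇒ ((β + α) + β) = 1/5 ⇒ 4/5 = 1
and checking the remaining 35 assignments likewise gives ≥ 1 in every case.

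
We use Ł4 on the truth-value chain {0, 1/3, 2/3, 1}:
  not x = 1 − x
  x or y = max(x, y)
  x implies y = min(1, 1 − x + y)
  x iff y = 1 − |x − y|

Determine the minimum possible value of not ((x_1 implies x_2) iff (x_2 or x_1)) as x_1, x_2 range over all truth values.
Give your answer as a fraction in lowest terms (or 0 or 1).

Take x_1 = 0, x_2 = 1:
x_1 implies x_2 = 0 implies 1 = 1
x_2 or x_1 = 1 or 0 = 1
(x_1 implies x_2) iff (x_2 or x_1) = 1 iff 1 = 1
not ((x_1 implies x_2) iff (x_2 or x_1)) = not 1 = 0
No assignment yields a value below 0, so this is the minimum.

0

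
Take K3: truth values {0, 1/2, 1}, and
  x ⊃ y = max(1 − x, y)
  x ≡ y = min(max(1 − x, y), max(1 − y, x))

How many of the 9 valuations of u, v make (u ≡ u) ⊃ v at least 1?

u = 0, v = 0 ↦ 0  <
u = 0, v = 1/2 ↦ 1/2  <
u = 0, v = 1 ↦ 1  ≥
u = 1/2, v = 0 ↦ 1/2  <
u = 1/2, v = 1/2 ↦ 1/2  <
u = 1/2, v = 1 ↦ 1  ≥
u = 1, v = 0 ↦ 0  <
u = 1, v = 1/2 ↦ 1/2  <
u = 1, v = 1 ↦ 1  ≥
So 3 of the 9 assignments meet the threshold.

3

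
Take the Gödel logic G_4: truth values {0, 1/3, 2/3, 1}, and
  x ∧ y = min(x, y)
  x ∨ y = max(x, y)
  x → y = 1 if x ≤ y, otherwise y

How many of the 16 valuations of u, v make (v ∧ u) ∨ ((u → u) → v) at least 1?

u = 0, v = 0 ↦ 0  <
u = 0, v = 1/3 ↦ 1/3  <
u = 0, v = 2/3 ↦ 2/3  <
u = 0, v = 1 ↦ 1  ≥
u = 1/3, v = 0 ↦ 0  <
u = 1/3, v = 1/3 ↦ 1/3  <
u = 1/3, v = 2/3 ↦ 2/3  <
u = 1/3, v = 1 ↦ 1  ≥
u = 2/3, v = 0 ↦ 0  <
u = 2/3, v = 1/3 ↦ 1/3  <
u = 2/3, v = 2/3 ↦ 2/3  <
u = 2/3, v = 1 ↦ 1  ≥
u = 1, v = 0 ↦ 0  <
u = 1, v = 1/3 ↦ 1/3  <
u = 1, v = 2/3 ↦ 2/3  <
u = 1, v = 1 ↦ 1  ≥
So 4 of the 16 assignments meet the threshold.

4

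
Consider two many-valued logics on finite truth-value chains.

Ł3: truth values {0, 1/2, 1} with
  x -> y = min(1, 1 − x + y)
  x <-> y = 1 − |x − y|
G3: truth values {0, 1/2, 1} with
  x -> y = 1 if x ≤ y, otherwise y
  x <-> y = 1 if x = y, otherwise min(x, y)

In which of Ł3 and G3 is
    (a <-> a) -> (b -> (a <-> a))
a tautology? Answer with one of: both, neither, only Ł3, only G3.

both

In Ł3: every assignment gives 1 — tautology.
In G3: every assignment gives 1 — tautology.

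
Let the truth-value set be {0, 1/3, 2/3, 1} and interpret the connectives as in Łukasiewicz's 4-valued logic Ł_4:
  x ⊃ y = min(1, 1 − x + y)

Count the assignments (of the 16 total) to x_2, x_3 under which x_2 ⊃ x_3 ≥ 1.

x_2 = 0, x_3 = 0 ↦ 1  ≥
x_2 = 0, x_3 = 1/3 ↦ 1  ≥
x_2 = 0, x_3 = 2/3 ↦ 1  ≥
x_2 = 0, x_3 = 1 ↦ 1  ≥
x_2 = 1/3, x_3 = 0 ↦ 2/3  <
x_2 = 1/3, x_3 = 1/3 ↦ 1  ≥
x_2 = 1/3, x_3 = 2/3 ↦ 1  ≥
x_2 = 1/3, x_3 = 1 ↦ 1  ≥
x_2 = 2/3, x_3 = 0 ↦ 1/3  <
x_2 = 2/3, x_3 = 1/3 ↦ 2/3  <
x_2 = 2/3, x_3 = 2/3 ↦ 1  ≥
x_2 = 2/3, x_3 = 1 ↦ 1  ≥
x_2 = 1, x_3 = 0 ↦ 0  <
x_2 = 1, x_3 = 1/3 ↦ 1/3  <
x_2 = 1, x_3 = 2/3 ↦ 2/3  <
x_2 = 1, x_3 = 1 ↦ 1  ≥
So 10 of the 16 assignments meet the threshold.

10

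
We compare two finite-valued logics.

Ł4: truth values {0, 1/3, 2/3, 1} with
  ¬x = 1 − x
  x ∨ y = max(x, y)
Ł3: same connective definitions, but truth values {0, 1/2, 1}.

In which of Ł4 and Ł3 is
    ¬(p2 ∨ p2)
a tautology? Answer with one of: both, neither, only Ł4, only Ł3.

In Ł4: at p2 = 1/3 the value is 2/3 — not a tautology.
In Ł3: at p2 = 1/2 the value is 1/2 — not a tautology.

neither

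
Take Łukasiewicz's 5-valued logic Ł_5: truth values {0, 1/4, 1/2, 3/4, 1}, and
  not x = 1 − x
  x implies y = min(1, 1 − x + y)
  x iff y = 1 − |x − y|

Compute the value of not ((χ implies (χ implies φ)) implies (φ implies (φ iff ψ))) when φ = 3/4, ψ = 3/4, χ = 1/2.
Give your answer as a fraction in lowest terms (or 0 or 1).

χ implies φ = 1/2 implies 3/4 = 1
χ implies (χ implies φ) = 1/2 implies 1 = 1
φ iff ψ = 3/4 iff 3/4 = 1
φ implies (φ iff ψ) = 3/4 implies 1 = 1
(χ implies (χ implies φ)) implies (φ implies (φ iff ψ)) = 1 implies 1 = 1
not ((χ implies (χ implies φ)) implies (φ implies (φ iff ψ))) = not 1 = 0

0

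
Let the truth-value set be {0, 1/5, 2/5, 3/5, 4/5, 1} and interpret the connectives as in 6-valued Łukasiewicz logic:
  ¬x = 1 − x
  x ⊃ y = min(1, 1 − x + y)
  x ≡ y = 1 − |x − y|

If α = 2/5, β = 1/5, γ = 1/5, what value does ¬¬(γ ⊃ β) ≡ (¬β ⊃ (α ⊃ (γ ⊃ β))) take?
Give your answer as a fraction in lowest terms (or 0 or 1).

1

γ ⊃ β = 1/5 ⊃ 1/5 = 1
¬(γ ⊃ β) = ¬1 = 0
¬¬(γ ⊃ β) = ¬0 = 1
¬β = ¬1/5 = 4/5
γ ⊃ β = 1/5 ⊃ 1/5 = 1
α ⊃ (γ ⊃ β) = 2/5 ⊃ 1 = 1
¬β ⊃ (α ⊃ (γ ⊃ β)) = 4/5 ⊃ 1 = 1
¬¬(γ ⊃ β) ≡ (¬β ⊃ (α ⊃ (γ ⊃ β))) = 1 ≡ 1 = 1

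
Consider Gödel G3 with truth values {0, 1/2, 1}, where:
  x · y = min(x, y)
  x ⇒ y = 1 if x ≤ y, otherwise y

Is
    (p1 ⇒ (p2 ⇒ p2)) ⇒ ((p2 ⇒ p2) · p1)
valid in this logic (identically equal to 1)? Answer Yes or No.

Counterexample: take p1 = 0, p2 = 0.
p2 ⇒ p2 = 0 ⇒ 0 = 1
p1 ⇒ (p2 ⇒ p2) = 0 ⇒ 1 = 1
p2 ⇒ p2 = 0 ⇒ 0 = 1
(p2 ⇒ p2) · p1 = 1 · 0 = 0
(p1 ⇒ (p2 ⇒ p2)) ⇒ ((p2 ⇒ p2) · p1) = 1 ⇒ 0 = 0
This gives 0 ≠ 1.

No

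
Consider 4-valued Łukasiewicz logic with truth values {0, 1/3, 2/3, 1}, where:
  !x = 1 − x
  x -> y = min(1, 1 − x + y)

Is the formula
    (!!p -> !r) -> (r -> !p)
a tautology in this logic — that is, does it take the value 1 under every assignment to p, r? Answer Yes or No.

p = 0, r = 0 ↦ 1
p = 0, r = 1/3 ↦ 1
p = 0, r = 2/3 ↦ 1
p = 0, r = 1 ↦ 1
p = 1/3, r = 0 ↦ 1
p = 1/3, r = 1/3 ↦ 1
p = 1/3, r = 2/3 ↦ 1
p = 1/3, r = 1 ↦ 1
p = 2/3, r = 0 ↦ 1
p = 2/3, r = 1/3 ↦ 1
p = 2/3, r = 2/3 ↦ 1
p = 2/3, r = 1 ↦ 1
p = 1, r = 0 ↦ 1
p = 1, r = 1/3 ↦ 1
p = 1, r = 2/3 ↦ 1
p = 1, r = 1 ↦ 1
Every assignment gives a value ≥ 1.

Yes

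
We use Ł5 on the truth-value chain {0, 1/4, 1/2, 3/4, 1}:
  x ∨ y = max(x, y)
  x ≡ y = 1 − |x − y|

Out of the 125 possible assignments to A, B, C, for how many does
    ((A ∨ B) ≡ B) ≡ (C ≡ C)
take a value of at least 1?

value 1: 75 assignments (counts)
value 3/4: 20 assignments
value 1/2: 15 assignments
value 1/4: 10 assignments
value 0: 5 assignments
So 75 of the 125 assignments meet the threshold.

75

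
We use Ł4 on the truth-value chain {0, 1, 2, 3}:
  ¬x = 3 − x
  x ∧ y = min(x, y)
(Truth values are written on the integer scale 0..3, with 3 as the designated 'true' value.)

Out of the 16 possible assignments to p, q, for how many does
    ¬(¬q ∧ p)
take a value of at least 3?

7

p = 0, q = 0 ↦ 3  ≥
p = 0, q = 1 ↦ 3  ≥
p = 0, q = 2 ↦ 3  ≥
p = 0, q = 3 ↦ 3  ≥
p = 1, q = 0 ↦ 2  <
p = 1, q = 1 ↦ 2  <
p = 1, q = 2 ↦ 2  <
p = 1, q = 3 ↦ 3  ≥
p = 2, q = 0 ↦ 1  <
p = 2, q = 1 ↦ 1  <
p = 2, q = 2 ↦ 2  <
p = 2, q = 3 ↦ 3  ≥
p = 3, q = 0 ↦ 0  <
p = 3, q = 1 ↦ 1  <
p = 3, q = 2 ↦ 2  <
p = 3, q = 3 ↦ 3  ≥
So 7 of the 16 assignments meet the threshold.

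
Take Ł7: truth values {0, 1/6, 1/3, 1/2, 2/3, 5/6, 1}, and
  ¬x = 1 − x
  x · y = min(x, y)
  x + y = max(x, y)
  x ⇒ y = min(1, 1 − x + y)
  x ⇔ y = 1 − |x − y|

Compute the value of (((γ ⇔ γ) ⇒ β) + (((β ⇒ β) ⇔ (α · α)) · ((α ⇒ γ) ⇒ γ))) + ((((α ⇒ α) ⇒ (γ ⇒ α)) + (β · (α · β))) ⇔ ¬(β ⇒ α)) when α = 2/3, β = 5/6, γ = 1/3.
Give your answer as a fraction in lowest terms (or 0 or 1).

γ ⇔ γ = 1/3 ⇔ 1/3 = 1
(γ ⇔ γ) ⇒ β = 1 ⇒ 5/6 = 5/6
β ⇒ β = 5/6 ⇒ 5/6 = 1
α · α = 2/3 · 2/3 = 2/3
(β ⇒ β) ⇔ (α · α) = 1 ⇔ 2/3 = 2/3
α ⇒ γ = 2/3 ⇒ 1/3 = 2/3
(α ⇒ γ) ⇒ γ = 2/3 ⇒ 1/3 = 2/3
((β ⇒ β) ⇔ (α · α)) · ((α ⇒ γ) ⇒ γ) = 2/3 · 2/3 = 2/3
((γ ⇔ γ) ⇒ β) + (((β ⇒ β) ⇔ (α · α)) · ((α ⇒ γ) ⇒ γ)) = 5/6 + 2/3 = 5/6
α ⇒ α = 2/3 ⇒ 2/3 = 1
γ ⇒ α = 1/3 ⇒ 2/3 = 1
(α ⇒ α) ⇒ (γ ⇒ α) = 1 ⇒ 1 = 1
α · β = 2/3 · 5/6 = 2/3
β · (α · β) = 5/6 · 2/3 = 2/3
((α ⇒ α) ⇒ (γ ⇒ α)) + (β · (α · β)) = 1 + 2/3 = 1
β ⇒ α = 5/6 ⇒ 2/3 = 5/6
¬(β ⇒ α) = ¬5/6 = 1/6
(((α ⇒ α) ⇒ (γ ⇒ α)) + (β · (α · β))) ⇔ ¬(β ⇒ α) = 1 ⇔ 1/6 = 1/6
(((γ ⇔ γ) ⇒ β) + (((β ⇒ β) ⇔ (α · α)) · ((α ⇒ γ) ⇒ γ))) + ((((α ⇒ α) ⇒ (γ ⇒ α)) + (β · (α · β))) ⇔ ¬(β ⇒ α)) = 5/6 + 1/6 = 5/6

5/6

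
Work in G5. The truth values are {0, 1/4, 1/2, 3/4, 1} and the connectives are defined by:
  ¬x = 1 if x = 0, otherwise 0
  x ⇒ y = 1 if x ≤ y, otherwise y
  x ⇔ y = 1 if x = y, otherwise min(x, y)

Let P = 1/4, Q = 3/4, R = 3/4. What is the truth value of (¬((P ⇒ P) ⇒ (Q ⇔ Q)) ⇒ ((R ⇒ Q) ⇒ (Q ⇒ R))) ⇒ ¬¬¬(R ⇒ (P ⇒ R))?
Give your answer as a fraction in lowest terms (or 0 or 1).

P ⇒ P = 1/4 ⇒ 1/4 = 1
Q ⇔ Q = 3/4 ⇔ 3/4 = 1
(P ⇒ P) ⇒ (Q ⇔ Q) = 1 ⇒ 1 = 1
¬((P ⇒ P) ⇒ (Q ⇔ Q)) = ¬1 = 0
R ⇒ Q = 3/4 ⇒ 3/4 = 1
Q ⇒ R = 3/4 ⇒ 3/4 = 1
(R ⇒ Q) ⇒ (Q ⇒ R) = 1 ⇒ 1 = 1
¬((P ⇒ P) ⇒ (Q ⇔ Q)) ⇒ ((R ⇒ Q) ⇒ (Q ⇒ R)) = 0 ⇒ 1 = 1
P ⇒ R = 1/4 ⇒ 3/4 = 1
R ⇒ (P ⇒ R) = 3/4 ⇒ 1 = 1
¬(R ⇒ (P ⇒ R)) = ¬1 = 0
¬¬(R ⇒ (P ⇒ R)) = ¬0 = 1
¬¬¬(R ⇒ (P ⇒ R)) = ¬1 = 0
(¬((P ⇒ P) ⇒ (Q ⇔ Q)) ⇒ ((R ⇒ Q) ⇒ (Q ⇒ R))) ⇒ ¬¬¬(R ⇒ (P ⇒ R)) = 1 ⇒ 0 = 0

0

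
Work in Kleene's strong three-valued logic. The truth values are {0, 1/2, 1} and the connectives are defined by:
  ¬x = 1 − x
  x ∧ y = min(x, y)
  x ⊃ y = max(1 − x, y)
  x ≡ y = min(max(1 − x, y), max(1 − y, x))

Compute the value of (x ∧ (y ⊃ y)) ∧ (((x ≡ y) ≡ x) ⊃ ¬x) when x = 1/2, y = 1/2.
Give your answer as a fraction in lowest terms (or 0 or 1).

1/2

y ⊃ y = 1/2 ⊃ 1/2 = 1/2
x ∧ (y ⊃ y) = 1/2 ∧ 1/2 = 1/2
x ≡ y = 1/2 ≡ 1/2 = 1/2
(x ≡ y) ≡ x = 1/2 ≡ 1/2 = 1/2
¬x = ¬1/2 = 1/2
((x ≡ y) ≡ x) ⊃ ¬x = 1/2 ⊃ 1/2 = 1/2
(x ∧ (y ⊃ y)) ∧ (((x ≡ y) ≡ x) ⊃ ¬x) = 1/2 ∧ 1/2 = 1/2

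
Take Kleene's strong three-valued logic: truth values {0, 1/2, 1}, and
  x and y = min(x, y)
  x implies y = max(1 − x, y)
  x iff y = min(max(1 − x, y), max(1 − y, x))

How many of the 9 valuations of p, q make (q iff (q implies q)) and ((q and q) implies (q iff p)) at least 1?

p = 0, q = 0 ↦ 0  <
p = 0, q = 1/2 ↦ 1/2  <
p = 0, q = 1 ↦ 0  <
p = 1/2, q = 0 ↦ 0  <
p = 1/2, q = 1/2 ↦ 1/2  <
p = 1/2, q = 1 ↦ 1/2  <
p = 1, q = 0 ↦ 0  <
p = 1, q = 1/2 ↦ 1/2  <
p = 1, q = 1 ↦ 1  ≥
So 1 of the 9 assignments meets the threshold.

1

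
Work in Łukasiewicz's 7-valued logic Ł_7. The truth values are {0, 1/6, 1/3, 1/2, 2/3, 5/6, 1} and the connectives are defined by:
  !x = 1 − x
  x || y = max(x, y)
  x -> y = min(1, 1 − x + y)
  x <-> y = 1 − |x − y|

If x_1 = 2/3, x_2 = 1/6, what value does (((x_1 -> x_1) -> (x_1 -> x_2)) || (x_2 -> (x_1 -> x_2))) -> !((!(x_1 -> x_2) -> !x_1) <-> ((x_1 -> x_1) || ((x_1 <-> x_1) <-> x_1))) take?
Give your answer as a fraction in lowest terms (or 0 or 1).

1/6

x_1 -> x_1 = 2/3 -> 2/3 = 1
x_1 -> x_2 = 2/3 -> 1/6 = 1/2
(x_1 -> x_1) -> (x_1 -> x_2) = 1 -> 1/2 = 1/2
x_1 -> x_2 = 2/3 -> 1/6 = 1/2
x_2 -> (x_1 -> x_2) = 1/6 -> 1/2 = 1
((x_1 -> x_1) -> (x_1 -> x_2)) || (x_2 -> (x_1 -> x_2)) = 1/2 || 1 = 1
x_1 -> x_2 = 2/3 -> 1/6 = 1/2
!(x_1 -> x_2) = !1/2 = 1/2
!x_1 = !2/3 = 1/3
!(x_1 -> x_2) -> !x_1 = 1/2 -> 1/3 = 5/6
x_1 -> x_1 = 2/3 -> 2/3 = 1
x_1 <-> x_1 = 2/3 <-> 2/3 = 1
(x_1 <-> x_1) <-> x_1 = 1 <-> 2/3 = 2/3
(x_1 -> x_1) || ((x_1 <-> x_1) <-> x_1) = 1 || 2/3 = 1
(!(x_1 -> x_2) -> !x_1) <-> ((x_1 -> x_1) || ((x_1 <-> x_1) <-> x_1)) = 5/6 <-> 1 = 5/6
!((!(x_1 -> x_2) -> !x_1) <-> ((x_1 -> x_1) || ((x_1 <-> x_1) <-> x_1))) = !5/6 = 1/6
(((x_1 -> x_1) -> (x_1 -> x_2)) || (x_2 -> (x_1 -> x_2))) -> !((!(x_1 -> x_2) -> !x_1) <-> ((x_1 -> x_1) || ((x_1 <-> x_1) <-> x_1))) = 1 -> 1/6 = 1/6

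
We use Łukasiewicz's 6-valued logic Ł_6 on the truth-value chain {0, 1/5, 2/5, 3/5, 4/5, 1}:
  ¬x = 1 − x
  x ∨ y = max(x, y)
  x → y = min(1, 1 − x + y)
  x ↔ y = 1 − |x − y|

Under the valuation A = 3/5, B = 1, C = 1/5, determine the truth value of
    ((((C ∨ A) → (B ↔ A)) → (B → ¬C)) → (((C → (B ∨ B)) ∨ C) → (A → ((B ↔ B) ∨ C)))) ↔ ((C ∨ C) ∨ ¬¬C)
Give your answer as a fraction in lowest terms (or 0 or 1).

C ∨ A = 1/5 ∨ 3/5 = 3/5
B ↔ A = 1 ↔ 3/5 = 3/5
(C ∨ A) → (B ↔ A) = 3/5 → 3/5 = 1
¬C = ¬1/5 = 4/5
B → ¬C = 1 → 4/5 = 4/5
((C ∨ A) → (B ↔ A)) → (B → ¬C) = 1 → 4/5 = 4/5
B ∨ B = 1 ∨ 1 = 1
C → (B ∨ B) = 1/5 → 1 = 1
(C → (B ∨ B)) ∨ C = 1 ∨ 1/5 = 1
B ↔ B = 1 ↔ 1 = 1
(B ↔ B) ∨ C = 1 ∨ 1/5 = 1
A → ((B ↔ B) ∨ C) = 3/5 → 1 = 1
((C → (B ∨ B)) ∨ C) → (A → ((B ↔ B) ∨ C)) = 1 → 1 = 1
(((C ∨ A) → (B ↔ A)) → (B → ¬C)) → (((C → (B ∨ B)) ∨ C) → (A → ((B ↔ B) ∨ C))) = 4/5 → 1 = 1
C ∨ C = 1/5 ∨ 1/5 = 1/5
¬C = ¬1/5 = 4/5
¬¬C = ¬4/5 = 1/5
(C ∨ C) ∨ ¬¬C = 1/5 ∨ 1/5 = 1/5
((((C ∨ A) → (B ↔ A)) → (B → ¬C)) → (((C → (B ∨ B)) ∨ C) → (A → ((B ↔ B) ∨ C)))) ↔ ((C ∨ C) ∨ ¬¬C) = 1 ↔ 1/5 = 1/5

1/5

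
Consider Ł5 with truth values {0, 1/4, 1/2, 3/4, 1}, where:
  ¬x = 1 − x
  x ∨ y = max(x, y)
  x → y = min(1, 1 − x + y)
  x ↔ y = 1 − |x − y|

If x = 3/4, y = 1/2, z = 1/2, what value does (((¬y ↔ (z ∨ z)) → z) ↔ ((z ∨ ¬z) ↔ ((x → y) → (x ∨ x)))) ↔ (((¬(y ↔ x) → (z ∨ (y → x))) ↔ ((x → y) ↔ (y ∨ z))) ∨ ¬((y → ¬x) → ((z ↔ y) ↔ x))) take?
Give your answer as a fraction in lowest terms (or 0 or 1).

¬y = ¬1/2 = 1/2
z ∨ z = 1/2 ∨ 1/2 = 1/2
¬y ↔ (z ∨ z) = 1/2 ↔ 1/2 = 1
(¬y ↔ (z ∨ z)) → z = 1 → 1/2 = 1/2
¬z = ¬1/2 = 1/2
z ∨ ¬z = 1/2 ∨ 1/2 = 1/2
x → y = 3/4 → 1/2 = 3/4
x ∨ x = 3/4 ∨ 3/4 = 3/4
(x → y) → (x ∨ x) = 3/4 → 3/4 = 1
(z ∨ ¬z) ↔ ((x → y) → (x ∨ x)) = 1/2 ↔ 1 = 1/2
((¬y ↔ (z ∨ z)) → z) ↔ ((z ∨ ¬z) ↔ ((x → y) → (x ∨ x))) = 1/2 ↔ 1/2 = 1
y ↔ x = 1/2 ↔ 3/4 = 3/4
¬(y ↔ x) = ¬3/4 = 1/4
y → x = 1/2 → 3/4 = 1
z ∨ (y → x) = 1/2 ∨ 1 = 1
¬(y ↔ x) → (z ∨ (y → x)) = 1/4 → 1 = 1
x → y = 3/4 → 1/2 = 3/4
y ∨ z = 1/2 ∨ 1/2 = 1/2
(x → y) ↔ (y ∨ z) = 3/4 ↔ 1/2 = 3/4
(¬(y ↔ x) → (z ∨ (y → x))) ↔ ((x → y) ↔ (y ∨ z)) = 1 ↔ 3/4 = 3/4
¬x = ¬3/4 = 1/4
y → ¬x = 1/2 → 1/4 = 3/4
z ↔ y = 1/2 ↔ 1/2 = 1
(z ↔ y) ↔ x = 1 ↔ 3/4 = 3/4
(y → ¬x) → ((z ↔ y) ↔ x) = 3/4 → 3/4 = 1
¬((y → ¬x) → ((z ↔ y) ↔ x)) = ¬1 = 0
((¬(y ↔ x) → (z ∨ (y → x))) ↔ ((x → y) ↔ (y ∨ z))) ∨ ¬((y → ¬x) → ((z ↔ y) ↔ x)) = 3/4 ∨ 0 = 3/4
(((¬y ↔ (z ∨ z)) → z) ↔ ((z ∨ ¬z) ↔ ((x → y) → (x ∨ x)))) ↔ (((¬(y ↔ x) → (z ∨ (y → x))) ↔ ((x → y) ↔ (y ∨ z))) ∨ ¬((y → ¬x) → ((z ↔ y) ↔ x))) = 1 ↔ 3/4 = 3/4

3/4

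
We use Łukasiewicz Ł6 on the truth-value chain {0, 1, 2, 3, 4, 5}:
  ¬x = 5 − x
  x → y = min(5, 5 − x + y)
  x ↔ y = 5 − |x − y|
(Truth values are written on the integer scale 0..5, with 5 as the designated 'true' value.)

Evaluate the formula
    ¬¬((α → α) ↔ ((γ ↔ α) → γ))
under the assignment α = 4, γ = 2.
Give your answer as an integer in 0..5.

α → α = 4 → 4 = 5
γ ↔ α = 2 ↔ 4 = 3
(γ ↔ α) → γ = 3 → 2 = 4
(α → α) ↔ ((γ ↔ α) → γ) = 5 ↔ 4 = 4
¬((α → α) ↔ ((γ ↔ α) → γ)) = ¬4 = 1
¬¬((α → α) ↔ ((γ ↔ α) → γ)) = ¬1 = 4

4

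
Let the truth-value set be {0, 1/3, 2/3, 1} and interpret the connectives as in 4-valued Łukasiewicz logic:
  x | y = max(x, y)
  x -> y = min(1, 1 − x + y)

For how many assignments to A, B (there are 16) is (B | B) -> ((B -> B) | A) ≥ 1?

A = 0, B = 0 ↦ 1  ≥
A = 0, B = 1/3 ↦ 1  ≥
A = 0, B = 2/3 ↦ 1  ≥
A = 0, B = 1 ↦ 1  ≥
A = 1/3, B = 0 ↦ 1  ≥
A = 1/3, B = 1/3 ↦ 1  ≥
A = 1/3, B = 2/3 ↦ 1  ≥
A = 1/3, B = 1 ↦ 1  ≥
A = 2/3, B = 0 ↦ 1  ≥
A = 2/3, B = 1/3 ↦ 1  ≥
A = 2/3, B = 2/3 ↦ 1  ≥
A = 2/3, B = 1 ↦ 1  ≥
A = 1, B = 0 ↦ 1  ≥
A = 1, B = 1/3 ↦ 1  ≥
A = 1, B = 2/3 ↦ 1  ≥
A = 1, B = 1 ↦ 1  ≥
So 16 of the 16 assignments meet the threshold.

16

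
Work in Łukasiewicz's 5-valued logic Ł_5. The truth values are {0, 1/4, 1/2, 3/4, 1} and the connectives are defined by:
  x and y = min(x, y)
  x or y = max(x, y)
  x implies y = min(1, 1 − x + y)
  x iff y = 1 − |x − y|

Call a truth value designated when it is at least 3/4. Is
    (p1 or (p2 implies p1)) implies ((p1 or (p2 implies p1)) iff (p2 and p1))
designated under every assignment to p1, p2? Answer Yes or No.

Counterexample: take p1 = 0, p2 = 0.
p2 implies p1 = 0 implies 0 = 1
p1 or (p2 implies p1) = 0 or 1 = 1
p2 implies p1 = 0 implies 0 = 1
p1 or (p2 implies p1) = 0 or 1 = 1
p2 and p1 = 0 and 0 = 0
(p1 or (p2 implies p1)) iff (p2 and p1) = 1 iff 0 = 0
(p1 or (p2 implies p1)) implies ((p1 or (p2 implies p1)) iff (p2 and p1)) = 1 implies 0 = 0
This gives 0, which is below 3/4.

No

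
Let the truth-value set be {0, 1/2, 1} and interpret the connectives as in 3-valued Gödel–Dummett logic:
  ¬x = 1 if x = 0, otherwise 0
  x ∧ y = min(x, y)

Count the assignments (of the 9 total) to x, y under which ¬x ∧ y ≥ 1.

x = 0, y = 0 ↦ 0  <
x = 0, y = 1/2 ↦ 1/2  <
x = 0, y = 1 ↦ 1  ≥
x = 1/2, y = 0 ↦ 0  <
x = 1/2, y = 1/2 ↦ 0  <
x = 1/2, y = 1 ↦ 0  <
x = 1, y = 0 ↦ 0  <
x = 1, y = 1/2 ↦ 0  <
x = 1, y = 1 ↦ 0  <
So 1 of the 9 assignments meets the threshold.

1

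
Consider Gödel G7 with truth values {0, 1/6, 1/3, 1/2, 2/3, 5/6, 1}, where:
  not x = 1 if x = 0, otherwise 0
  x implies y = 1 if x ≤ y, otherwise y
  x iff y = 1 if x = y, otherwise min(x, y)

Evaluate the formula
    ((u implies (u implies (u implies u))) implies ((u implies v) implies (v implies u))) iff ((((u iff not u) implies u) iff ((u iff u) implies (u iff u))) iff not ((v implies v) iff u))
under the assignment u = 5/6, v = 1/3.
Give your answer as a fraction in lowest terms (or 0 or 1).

0

u implies u = 5/6 implies 5/6 = 1
u implies (u implies u) = 5/6 implies 1 = 1
u implies (u implies (u implies u)) = 5/6 implies 1 = 1
u implies v = 5/6 implies 1/3 = 1/3
v implies u = 1/3 implies 5/6 = 1
(u implies v) implies (v implies u) = 1/3 implies 1 = 1
(u implies (u implies (u implies u))) implies ((u implies v) implies (v implies u)) = 1 implies 1 = 1
not u = not 5/6 = 0
u iff not u = 5/6 iff 0 = 0
(u iff not u) implies u = 0 implies 5/6 = 1
u iff u = 5/6 iff 5/6 = 1
u iff u = 5/6 iff 5/6 = 1
(u iff u) implies (u iff u) = 1 implies 1 = 1
((u iff not u) implies u) iff ((u iff u) implies (u iff u)) = 1 iff 1 = 1
v implies v = 1/3 implies 1/3 = 1
(v implies v) iff u = 1 iff 5/6 = 5/6
not ((v implies v) iff u) = not 5/6 = 0
(((u iff not u) implies u) iff ((u iff u) implies (u iff u))) iff not ((v implies v) iff u) = 1 iff 0 = 0
((u implies (u implies (u implies u))) implies ((u implies v) implies (v implies u))) iff ((((u iff not u) implies u) iff ((u iff u) implies (u iff u))) iff not ((v implies v) iff u)) = 1 iff 0 = 0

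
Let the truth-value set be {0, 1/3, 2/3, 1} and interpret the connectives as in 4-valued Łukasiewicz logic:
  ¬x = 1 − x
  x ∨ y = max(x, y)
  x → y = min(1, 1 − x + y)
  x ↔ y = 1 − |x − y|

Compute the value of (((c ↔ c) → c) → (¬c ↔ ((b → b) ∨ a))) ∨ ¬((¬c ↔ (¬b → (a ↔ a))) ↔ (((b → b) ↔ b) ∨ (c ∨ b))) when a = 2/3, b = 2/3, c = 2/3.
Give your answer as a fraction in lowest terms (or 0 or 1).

2/3

c ↔ c = 2/3 ↔ 2/3 = 1
(c ↔ c) → c = 1 → 2/3 = 2/3
¬c = ¬2/3 = 1/3
b → b = 2/3 → 2/3 = 1
(b → b) ∨ a = 1 ∨ 2/3 = 1
¬c ↔ ((b → b) ∨ a) = 1/3 ↔ 1 = 1/3
((c ↔ c) → c) → (¬c ↔ ((b → b) ∨ a)) = 2/3 → 1/3 = 2/3
¬c = ¬2/3 = 1/3
¬b = ¬2/3 = 1/3
a ↔ a = 2/3 ↔ 2/3 = 1
¬b → (a ↔ a) = 1/3 → 1 = 1
¬c ↔ (¬b → (a ↔ a)) = 1/3 ↔ 1 = 1/3
b → b = 2/3 → 2/3 = 1
(b → b) ↔ b = 1 ↔ 2/3 = 2/3
c ∨ b = 2/3 ∨ 2/3 = 2/3
((b → b) ↔ b) ∨ (c ∨ b) = 2/3 ∨ 2/3 = 2/3
(¬c ↔ (¬b → (a ↔ a))) ↔ (((b → b) ↔ b) ∨ (c ∨ b)) = 1/3 ↔ 2/3 = 2/3
¬((¬c ↔ (¬b → (a ↔ a))) ↔ (((b → b) ↔ b) ∨ (c ∨ b))) = ¬2/3 = 1/3
(((c ↔ c) → c) → (¬c ↔ ((b → b) ∨ a))) ∨ ¬((¬c ↔ (¬b → (a ↔ a))) ↔ (((b → b) ↔ b) ∨ (c ∨ b))) = 2/3 ∨ 1/3 = 2/3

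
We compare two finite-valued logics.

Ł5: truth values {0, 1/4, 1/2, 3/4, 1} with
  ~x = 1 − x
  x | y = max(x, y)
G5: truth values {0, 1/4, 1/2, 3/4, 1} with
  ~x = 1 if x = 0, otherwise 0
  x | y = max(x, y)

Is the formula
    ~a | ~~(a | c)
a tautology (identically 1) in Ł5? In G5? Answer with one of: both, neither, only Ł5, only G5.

only G5

In Ł5: at a = 1/4, c = 0 the value is 3/4 — not a tautology.
In G5: every assignment gives 1 — tautology.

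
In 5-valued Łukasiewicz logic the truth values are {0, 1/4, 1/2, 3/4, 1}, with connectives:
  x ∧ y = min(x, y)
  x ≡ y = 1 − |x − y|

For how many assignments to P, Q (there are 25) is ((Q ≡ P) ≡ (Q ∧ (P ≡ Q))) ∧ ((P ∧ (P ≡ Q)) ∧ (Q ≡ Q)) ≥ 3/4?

5

value 1: 1 assignment (counts)
value 3/4: 4 assignments (counts)
value 1/2: 7 assignments
value 1/4: 7 assignments
value 0: 6 assignments
So 5 of the 25 assignments meet the threshold.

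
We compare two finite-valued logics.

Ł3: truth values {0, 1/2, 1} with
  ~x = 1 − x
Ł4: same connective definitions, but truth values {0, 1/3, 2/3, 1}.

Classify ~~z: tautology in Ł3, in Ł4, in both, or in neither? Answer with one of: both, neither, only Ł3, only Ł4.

In Ł3: at z = 0 the value is 0 — not a tautology.
In Ł4: at z = 0 the value is 0 — not a tautology.

neither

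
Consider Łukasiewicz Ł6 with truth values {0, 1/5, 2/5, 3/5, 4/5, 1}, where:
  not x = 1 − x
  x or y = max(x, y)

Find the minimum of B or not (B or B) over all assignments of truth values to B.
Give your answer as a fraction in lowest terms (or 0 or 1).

Take B = 2/5:
B or B = 2/5 or 2/5 = 2/5
not (B or B) = not 2/5 = 3/5
B or not (B or B) = 2/5 or 3/5 = 3/5
No assignment yields a value below 3/5, so this is the minimum.

3/5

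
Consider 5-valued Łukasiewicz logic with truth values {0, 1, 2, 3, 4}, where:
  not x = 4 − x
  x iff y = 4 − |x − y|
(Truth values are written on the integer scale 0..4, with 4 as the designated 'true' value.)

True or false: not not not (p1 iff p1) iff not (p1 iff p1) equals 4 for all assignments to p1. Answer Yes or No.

p1 = 0 ↦ 4
p1 = 1 ↦ 4
p1 = 2 ↦ 4
p1 = 3 ↦ 4
p1 = 4 ↦ 4
Every assignment gives a value ≥ 4.

Yes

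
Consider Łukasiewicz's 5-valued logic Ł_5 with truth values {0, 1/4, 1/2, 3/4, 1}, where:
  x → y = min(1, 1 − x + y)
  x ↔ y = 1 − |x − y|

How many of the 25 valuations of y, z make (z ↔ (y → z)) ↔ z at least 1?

value 1: 15 assignments (counts)
value 3/4: 4 assignments
value 1/2: 3 assignments
value 1/4: 2 assignments
value 0: 1 assignment
So 15 of the 25 assignments meet the threshold.

15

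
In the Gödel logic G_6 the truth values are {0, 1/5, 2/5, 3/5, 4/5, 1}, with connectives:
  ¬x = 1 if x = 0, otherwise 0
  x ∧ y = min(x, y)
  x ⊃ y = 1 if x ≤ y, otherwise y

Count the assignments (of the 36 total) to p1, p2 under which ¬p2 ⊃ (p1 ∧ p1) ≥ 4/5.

value 1: 31 assignments (counts)
value 4/5: 1 assignment (counts)
value 3/5: 1 assignment
value 2/5: 1 assignment
value 1/5: 1 assignment
value 0: 1 assignment
So 32 of the 36 assignments meet the threshold.

32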